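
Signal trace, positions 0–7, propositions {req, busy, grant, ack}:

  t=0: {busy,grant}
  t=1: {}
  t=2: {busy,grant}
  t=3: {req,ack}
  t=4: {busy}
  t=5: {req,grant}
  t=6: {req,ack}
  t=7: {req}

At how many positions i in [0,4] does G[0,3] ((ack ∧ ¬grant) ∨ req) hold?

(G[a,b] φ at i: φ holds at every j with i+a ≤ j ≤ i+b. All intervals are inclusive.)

Evaluate at each i in [0,4]:
  i=0: ✗ (fails at j=0)
  i=1: ✗ (fails at j=1)
  i=2: ✗ (fails at j=2)
  i=3: ✗ (fails at j=4)
  i=4: ✗ (fails at j=4)
Positions where it holds: {} → 0.

0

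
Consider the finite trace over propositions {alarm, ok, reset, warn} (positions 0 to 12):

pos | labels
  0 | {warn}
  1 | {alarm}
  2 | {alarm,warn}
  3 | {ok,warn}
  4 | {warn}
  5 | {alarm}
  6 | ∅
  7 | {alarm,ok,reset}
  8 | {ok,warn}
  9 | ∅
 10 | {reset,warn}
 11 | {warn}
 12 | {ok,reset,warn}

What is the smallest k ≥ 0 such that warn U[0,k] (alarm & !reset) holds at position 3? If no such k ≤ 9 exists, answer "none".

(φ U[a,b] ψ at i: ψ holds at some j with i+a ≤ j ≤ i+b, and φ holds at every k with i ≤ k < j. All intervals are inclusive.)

Need earliest j ≥ 3 with (alarm & !reset), and warn at every k in [3,j-1].
  j=3: rhs fails.
  j=4: rhs fails.
  j=5: rhs holds; lhs holds on [3,4]. k = 2.

2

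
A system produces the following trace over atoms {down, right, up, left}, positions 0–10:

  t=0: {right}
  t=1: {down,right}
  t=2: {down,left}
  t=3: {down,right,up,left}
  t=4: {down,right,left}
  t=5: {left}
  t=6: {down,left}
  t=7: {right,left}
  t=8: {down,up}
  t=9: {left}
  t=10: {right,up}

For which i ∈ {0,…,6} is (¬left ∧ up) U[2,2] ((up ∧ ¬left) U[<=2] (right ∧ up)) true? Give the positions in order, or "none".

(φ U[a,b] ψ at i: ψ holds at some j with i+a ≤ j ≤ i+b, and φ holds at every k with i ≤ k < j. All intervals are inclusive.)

Evaluate at each i in [0,6]:
  i=0: ✗ (no rhs in [2,2])
  i=1: ✗ (lhs fails at k=1 before rhs at j=3)
  i=2: ✗ (no rhs in [4,4])
  i=3: ✗ (no rhs in [5,5])
  i=4: ✗ (no rhs in [6,6])
  i=5: ✗ (no rhs in [7,7])
  i=6: ✗ (no rhs in [8,8])

none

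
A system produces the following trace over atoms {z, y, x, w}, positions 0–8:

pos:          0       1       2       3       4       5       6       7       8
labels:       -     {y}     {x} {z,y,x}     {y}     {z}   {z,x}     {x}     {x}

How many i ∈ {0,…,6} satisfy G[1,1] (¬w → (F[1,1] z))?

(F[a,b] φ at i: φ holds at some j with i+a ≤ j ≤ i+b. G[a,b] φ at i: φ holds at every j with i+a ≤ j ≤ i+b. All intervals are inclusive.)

3

Evaluate at each i in [0,6]:
  i=0: ✗ (fails at j=1)
  i=1: ✓ (all of [2,2])
  i=2: ✗ (fails at j=3)
  i=3: ✓ (all of [4,4])
  i=4: ✓ (all of [5,5])
  i=5: ✗ (fails at j=6)
  i=6: ✗ (fails at j=7)
Positions where it holds: {1, 3, 4} → 3.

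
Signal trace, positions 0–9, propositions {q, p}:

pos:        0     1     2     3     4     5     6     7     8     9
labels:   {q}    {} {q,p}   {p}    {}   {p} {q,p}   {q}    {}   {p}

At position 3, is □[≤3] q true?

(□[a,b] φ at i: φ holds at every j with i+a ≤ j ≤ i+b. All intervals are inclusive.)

No

Check q at every j in [3,6]:
  j=3: false
  j=4: false
  j=5: false
  j=6: true
Fails at j=3 → formula fails.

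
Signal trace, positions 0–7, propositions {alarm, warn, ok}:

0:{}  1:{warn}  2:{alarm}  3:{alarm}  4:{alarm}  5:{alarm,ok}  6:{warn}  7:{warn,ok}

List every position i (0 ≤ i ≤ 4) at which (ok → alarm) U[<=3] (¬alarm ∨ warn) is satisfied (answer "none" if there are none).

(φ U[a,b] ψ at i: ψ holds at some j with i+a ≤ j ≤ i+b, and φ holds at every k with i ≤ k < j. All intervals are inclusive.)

Evaluate at each i in [0,4]:
  i=0: ✓ (rhs at j=0)
  i=1: ✓ (rhs at j=1)
  i=2: ✗ (no rhs in [2,5])
  i=3: ✓ (rhs at j=6; lhs holds on [3,5])
  i=4: ✓ (rhs at j=6; lhs holds on [4,5])

0, 1, 3, 4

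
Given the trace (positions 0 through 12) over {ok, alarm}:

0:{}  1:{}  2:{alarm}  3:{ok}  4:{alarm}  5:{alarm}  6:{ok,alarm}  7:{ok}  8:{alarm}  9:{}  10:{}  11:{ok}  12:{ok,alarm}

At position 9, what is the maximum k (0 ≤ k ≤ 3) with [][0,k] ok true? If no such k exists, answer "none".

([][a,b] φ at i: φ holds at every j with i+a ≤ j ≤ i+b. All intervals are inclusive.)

ok must hold from j=9 onward; find where it first fails.
  j=9: fails → no k works.

none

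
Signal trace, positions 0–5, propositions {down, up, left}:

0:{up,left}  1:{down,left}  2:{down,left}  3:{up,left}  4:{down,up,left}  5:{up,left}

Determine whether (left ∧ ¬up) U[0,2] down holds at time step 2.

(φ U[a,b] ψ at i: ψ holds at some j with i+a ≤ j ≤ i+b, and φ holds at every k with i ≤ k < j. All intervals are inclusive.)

Need some j in [2,4] with down, and (left ∧ ¬up) at every k in [2,j-1].
  j=2: down holds; no prefix to check → satisfied.

Yes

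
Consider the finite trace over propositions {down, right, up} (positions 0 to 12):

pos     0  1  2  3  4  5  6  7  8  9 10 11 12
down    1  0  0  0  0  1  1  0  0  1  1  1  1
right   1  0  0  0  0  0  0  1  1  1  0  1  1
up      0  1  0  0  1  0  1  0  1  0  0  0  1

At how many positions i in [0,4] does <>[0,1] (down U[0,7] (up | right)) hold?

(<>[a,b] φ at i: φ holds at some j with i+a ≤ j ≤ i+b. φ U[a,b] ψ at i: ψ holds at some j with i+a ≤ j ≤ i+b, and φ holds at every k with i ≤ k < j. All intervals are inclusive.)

4

Evaluate at each i in [0,4]:
  i=0: ✓ (witness j=0)
  i=1: ✓ (witness j=1)
  i=2: ✗ (none in [2,3])
  i=3: ✓ (witness j=4)
  i=4: ✓ (witness j=4)
Positions where it holds: {0, 1, 3, 4} → 4.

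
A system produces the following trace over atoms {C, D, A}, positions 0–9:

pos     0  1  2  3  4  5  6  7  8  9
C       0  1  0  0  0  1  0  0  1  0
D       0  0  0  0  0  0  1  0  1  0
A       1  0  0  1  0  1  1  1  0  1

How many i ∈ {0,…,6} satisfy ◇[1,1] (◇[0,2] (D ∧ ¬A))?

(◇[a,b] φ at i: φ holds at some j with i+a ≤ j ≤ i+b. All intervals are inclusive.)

Evaluate at each i in [0,6]:
  i=0: ✗ (none in [1,1])
  i=1: ✗ (none in [2,2])
  i=2: ✗ (none in [3,3])
  i=3: ✗ (none in [4,4])
  i=4: ✗ (none in [5,5])
  i=5: ✓ (witness j=6)
  i=6: ✓ (witness j=7)
Positions where it holds: {5, 6} → 2.

2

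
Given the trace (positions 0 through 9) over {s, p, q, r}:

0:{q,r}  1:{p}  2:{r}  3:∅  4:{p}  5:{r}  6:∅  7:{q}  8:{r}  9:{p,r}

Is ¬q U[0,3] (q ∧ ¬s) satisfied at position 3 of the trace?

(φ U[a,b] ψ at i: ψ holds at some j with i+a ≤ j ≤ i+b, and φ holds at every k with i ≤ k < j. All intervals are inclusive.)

Need some j in [3,6] with (q ∧ ¬s), and ¬q at every k in [3,j-1].
  j=3: (q ∧ ¬s) false.
  j=4: (q ∧ ¬s) false.
  j=5: (q ∧ ¬s) false.
  j=6: (q ∧ ¬s) false.
No j in the window works → until fails.

False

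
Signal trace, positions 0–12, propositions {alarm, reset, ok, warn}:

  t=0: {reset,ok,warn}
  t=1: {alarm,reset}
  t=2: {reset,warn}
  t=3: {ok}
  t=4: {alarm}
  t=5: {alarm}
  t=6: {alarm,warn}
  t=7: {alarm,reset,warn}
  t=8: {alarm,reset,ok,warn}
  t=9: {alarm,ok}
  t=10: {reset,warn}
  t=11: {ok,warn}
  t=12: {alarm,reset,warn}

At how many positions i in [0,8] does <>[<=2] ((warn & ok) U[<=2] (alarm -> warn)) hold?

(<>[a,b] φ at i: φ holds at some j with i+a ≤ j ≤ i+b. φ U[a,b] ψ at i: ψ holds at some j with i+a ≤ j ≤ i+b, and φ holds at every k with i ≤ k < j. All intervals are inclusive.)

Evaluate at each i in [0,8]:
  i=0: ✓ (witness j=0)
  i=1: ✓ (witness j=2)
  i=2: ✓ (witness j=2)
  i=3: ✓ (witness j=3)
  i=4: ✓ (witness j=6)
  i=5: ✓ (witness j=6)
  i=6: ✓ (witness j=6)
  i=7: ✓ (witness j=7)
  i=8: ✓ (witness j=8)
Positions where it holds: {0, 1, 2, 3, 4, 5, 6, 7, 8} → 9.

9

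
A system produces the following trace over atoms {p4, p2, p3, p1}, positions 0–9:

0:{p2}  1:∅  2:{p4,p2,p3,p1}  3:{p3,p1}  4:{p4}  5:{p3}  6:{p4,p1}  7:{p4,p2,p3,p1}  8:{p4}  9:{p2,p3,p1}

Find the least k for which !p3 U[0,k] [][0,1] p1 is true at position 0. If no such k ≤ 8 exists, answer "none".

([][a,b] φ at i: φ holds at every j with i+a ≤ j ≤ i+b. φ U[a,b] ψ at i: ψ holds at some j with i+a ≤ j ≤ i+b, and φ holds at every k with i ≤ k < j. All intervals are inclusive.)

2

Need earliest j ≥ 0 with [][0,1] p1, and !p3 at every k in [0,j-1].
  j=0: rhs fails.
  j=1: rhs fails.
  j=2: rhs holds; lhs holds on [0,1]. k = 2.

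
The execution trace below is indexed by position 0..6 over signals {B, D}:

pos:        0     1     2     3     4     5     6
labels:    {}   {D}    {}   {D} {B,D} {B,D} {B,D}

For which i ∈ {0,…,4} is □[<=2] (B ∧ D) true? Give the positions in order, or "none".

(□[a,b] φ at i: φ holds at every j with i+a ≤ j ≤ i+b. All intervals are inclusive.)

4

Evaluate at each i in [0,4]:
  i=0: ✗ (fails at j=0)
  i=1: ✗ (fails at j=1)
  i=2: ✗ (fails at j=2)
  i=3: ✗ (fails at j=3)
  i=4: ✓ (all of [4,6])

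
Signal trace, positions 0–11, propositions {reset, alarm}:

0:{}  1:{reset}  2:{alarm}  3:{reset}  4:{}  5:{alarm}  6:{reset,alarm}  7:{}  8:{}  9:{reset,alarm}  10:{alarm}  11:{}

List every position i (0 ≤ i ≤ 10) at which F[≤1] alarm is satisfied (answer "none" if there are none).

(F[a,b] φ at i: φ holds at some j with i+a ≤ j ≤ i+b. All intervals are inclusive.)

1, 2, 4, 5, 6, 8, 9, 10

Evaluate at each i in [0,10]:
  i=0: ✗ (none in [0,1])
  i=1: ✓ (witness j=2)
  i=2: ✓ (witness j=2)
  i=3: ✗ (none in [3,4])
  i=4: ✓ (witness j=5)
  i=5: ✓ (witness j=5)
  i=6: ✓ (witness j=6)
  i=7: ✗ (none in [7,8])
  i=8: ✓ (witness j=9)
  i=9: ✓ (witness j=9)
  i=10: ✓ (witness j=10)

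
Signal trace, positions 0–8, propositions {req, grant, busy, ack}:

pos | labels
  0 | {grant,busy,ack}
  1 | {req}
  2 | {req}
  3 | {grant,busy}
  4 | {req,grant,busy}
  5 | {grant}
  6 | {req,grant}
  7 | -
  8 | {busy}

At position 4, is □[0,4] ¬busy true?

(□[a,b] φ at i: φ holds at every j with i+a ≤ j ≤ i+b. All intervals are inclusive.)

False

Check ¬busy at every j in [4,8]:
  j=4: false
  j=5: true
  j=6: true
  j=7: true
  j=8: false
Fails at j=4 → formula fails.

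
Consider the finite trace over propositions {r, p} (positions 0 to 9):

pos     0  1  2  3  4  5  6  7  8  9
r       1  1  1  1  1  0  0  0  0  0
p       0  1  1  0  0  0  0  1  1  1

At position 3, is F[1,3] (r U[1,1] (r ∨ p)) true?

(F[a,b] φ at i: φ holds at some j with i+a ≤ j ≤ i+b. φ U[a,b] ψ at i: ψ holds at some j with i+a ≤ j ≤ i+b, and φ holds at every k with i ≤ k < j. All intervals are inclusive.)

No

Check (r U[1,1] (r ∨ p)) at each j in [4,6]:
  j=4: fails
  j=5: fails
  j=6: fails
No position in the window satisfies it → formula fails.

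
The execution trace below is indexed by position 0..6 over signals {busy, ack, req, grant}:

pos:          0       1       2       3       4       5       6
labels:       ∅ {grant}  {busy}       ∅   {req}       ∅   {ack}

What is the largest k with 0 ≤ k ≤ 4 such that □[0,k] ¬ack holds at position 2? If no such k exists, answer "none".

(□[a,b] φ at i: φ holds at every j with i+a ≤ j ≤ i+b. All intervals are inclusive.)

¬ack must hold from j=2 onward; find where it first fails.
  j=2: holds
  j=3: holds
  j=4: holds
  j=5: holds
  j=6: fails
Holds on [2,5], so largest k = 3.

3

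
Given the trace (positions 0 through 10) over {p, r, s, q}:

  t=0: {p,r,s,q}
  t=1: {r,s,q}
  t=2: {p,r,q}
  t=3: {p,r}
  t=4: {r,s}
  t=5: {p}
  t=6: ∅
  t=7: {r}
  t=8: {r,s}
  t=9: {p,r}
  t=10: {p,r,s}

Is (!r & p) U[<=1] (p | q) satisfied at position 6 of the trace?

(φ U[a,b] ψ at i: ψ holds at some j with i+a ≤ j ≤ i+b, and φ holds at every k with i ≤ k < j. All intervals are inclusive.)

No

Need some j in [6,7] with (p | q), and (!r & p) at every k in [6,j-1].
  j=6: (p | q) false.
  j=7: (p | q) false.
No j in the window works → until fails.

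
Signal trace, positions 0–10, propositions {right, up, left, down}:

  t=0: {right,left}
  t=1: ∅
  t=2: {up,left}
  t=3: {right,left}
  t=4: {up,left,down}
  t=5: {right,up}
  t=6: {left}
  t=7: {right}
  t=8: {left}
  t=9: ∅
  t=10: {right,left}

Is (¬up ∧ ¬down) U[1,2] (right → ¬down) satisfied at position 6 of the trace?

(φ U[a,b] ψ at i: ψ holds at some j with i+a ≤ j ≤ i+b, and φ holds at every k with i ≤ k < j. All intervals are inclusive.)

Yes

Need some j in [7,8] with (right → ¬down), and (¬up ∧ ¬down) at every k in [6,j-1].
  j=7: (right → ¬down) holds; (¬up ∧ ¬down) holds at every k in [6,6] → satisfied.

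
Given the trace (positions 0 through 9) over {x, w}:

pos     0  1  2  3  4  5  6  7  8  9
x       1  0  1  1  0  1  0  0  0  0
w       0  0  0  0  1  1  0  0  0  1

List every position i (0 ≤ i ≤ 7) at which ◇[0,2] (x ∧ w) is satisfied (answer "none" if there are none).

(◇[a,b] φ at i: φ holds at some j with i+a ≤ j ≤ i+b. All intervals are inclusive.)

Evaluate at each i in [0,7]:
  i=0: ✗ (none in [0,2])
  i=1: ✗ (none in [1,3])
  i=2: ✗ (none in [2,4])
  i=3: ✓ (witness j=5)
  i=4: ✓ (witness j=5)
  i=5: ✓ (witness j=5)
  i=6: ✗ (none in [6,8])
  i=7: ✗ (none in [7,9])

3, 4, 5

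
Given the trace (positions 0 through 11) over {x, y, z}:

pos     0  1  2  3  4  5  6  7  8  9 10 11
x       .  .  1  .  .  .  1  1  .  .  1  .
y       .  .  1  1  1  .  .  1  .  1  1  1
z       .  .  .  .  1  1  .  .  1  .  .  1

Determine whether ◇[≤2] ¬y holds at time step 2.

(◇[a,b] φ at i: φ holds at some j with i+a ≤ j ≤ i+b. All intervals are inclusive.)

Check ¬y at each j in [2,4]:
  j=2: false
  j=3: false
  j=4: false
No position in the window satisfies it → formula fails.

False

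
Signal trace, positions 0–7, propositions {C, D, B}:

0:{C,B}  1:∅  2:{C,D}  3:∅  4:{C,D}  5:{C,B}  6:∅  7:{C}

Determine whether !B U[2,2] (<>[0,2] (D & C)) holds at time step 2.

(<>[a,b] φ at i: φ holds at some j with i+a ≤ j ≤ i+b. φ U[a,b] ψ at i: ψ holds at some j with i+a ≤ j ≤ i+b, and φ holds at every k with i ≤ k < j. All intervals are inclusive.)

Need some j in [4,4] with <>[0,2] (D & C), and !B at every k in [2,j-1].
  j=4: <>[0,2] (D & C) holds; !B holds at every k in [2,3] → satisfied.

True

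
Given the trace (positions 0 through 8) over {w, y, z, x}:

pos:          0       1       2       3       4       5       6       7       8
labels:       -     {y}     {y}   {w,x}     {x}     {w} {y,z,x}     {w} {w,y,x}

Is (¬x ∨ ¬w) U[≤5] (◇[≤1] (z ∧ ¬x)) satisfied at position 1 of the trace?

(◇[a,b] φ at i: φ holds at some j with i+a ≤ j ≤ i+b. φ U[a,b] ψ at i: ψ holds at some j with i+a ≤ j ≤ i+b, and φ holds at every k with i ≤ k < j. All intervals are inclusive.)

Need some j in [1,6] with ◇[≤1] (z ∧ ¬x), and (¬x ∨ ¬w) at every k in [1,j-1].
  j=1: ◇[≤1] (z ∧ ¬x) — fails (none in [1,2]).
  j=2: ◇[≤1] (z ∧ ¬x) — fails (none in [2,3]).
  j=3: ◇[≤1] (z ∧ ¬x) — fails (none in [3,4]).
  j=4: ◇[≤1] (z ∧ ¬x) — fails (none in [4,5]).
  j=5: ◇[≤1] (z ∧ ¬x) — fails (none in [5,6]).
  j=6: ◇[≤1] (z ∧ ¬x) — fails (none in [6,7]).
No j in the window works → until fails.

False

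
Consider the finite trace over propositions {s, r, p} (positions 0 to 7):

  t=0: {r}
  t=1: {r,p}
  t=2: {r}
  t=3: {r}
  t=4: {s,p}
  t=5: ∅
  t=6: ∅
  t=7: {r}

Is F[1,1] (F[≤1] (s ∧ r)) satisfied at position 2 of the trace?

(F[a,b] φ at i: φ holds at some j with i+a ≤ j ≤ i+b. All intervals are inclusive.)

No

Check F[≤1] (s ∧ r) at each j in [3,3]:
  j=3: fails (none in [3,4])
No position in the window satisfies it → formula fails.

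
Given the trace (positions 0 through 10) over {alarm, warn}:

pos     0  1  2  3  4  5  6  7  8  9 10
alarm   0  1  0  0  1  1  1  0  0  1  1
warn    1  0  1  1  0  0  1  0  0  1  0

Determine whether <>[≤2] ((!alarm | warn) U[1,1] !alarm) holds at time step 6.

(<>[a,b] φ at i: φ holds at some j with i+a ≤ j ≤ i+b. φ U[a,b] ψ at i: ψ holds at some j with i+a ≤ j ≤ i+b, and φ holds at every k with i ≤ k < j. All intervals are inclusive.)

Check ((!alarm | warn) U[1,1] !alarm) at each j in [6,8]:
  j=6: holds
  j=7: holds
  j=8: fails
Found at j=6 → formula holds.

True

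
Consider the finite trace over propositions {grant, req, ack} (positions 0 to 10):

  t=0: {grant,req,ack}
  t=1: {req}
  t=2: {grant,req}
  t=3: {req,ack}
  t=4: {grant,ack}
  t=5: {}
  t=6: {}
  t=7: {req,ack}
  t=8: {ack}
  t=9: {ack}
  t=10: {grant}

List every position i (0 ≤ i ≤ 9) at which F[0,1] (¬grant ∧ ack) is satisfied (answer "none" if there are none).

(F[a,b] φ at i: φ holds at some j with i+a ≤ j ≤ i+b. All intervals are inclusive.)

Evaluate at each i in [0,9]:
  i=0: ✗ (none in [0,1])
  i=1: ✗ (none in [1,2])
  i=2: ✓ (witness j=3)
  i=3: ✓ (witness j=3)
  i=4: ✗ (none in [4,5])
  i=5: ✗ (none in [5,6])
  i=6: ✓ (witness j=7)
  i=7: ✓ (witness j=7)
  i=8: ✓ (witness j=8)
  i=9: ✓ (witness j=9)

2, 3, 6, 7, 8, 9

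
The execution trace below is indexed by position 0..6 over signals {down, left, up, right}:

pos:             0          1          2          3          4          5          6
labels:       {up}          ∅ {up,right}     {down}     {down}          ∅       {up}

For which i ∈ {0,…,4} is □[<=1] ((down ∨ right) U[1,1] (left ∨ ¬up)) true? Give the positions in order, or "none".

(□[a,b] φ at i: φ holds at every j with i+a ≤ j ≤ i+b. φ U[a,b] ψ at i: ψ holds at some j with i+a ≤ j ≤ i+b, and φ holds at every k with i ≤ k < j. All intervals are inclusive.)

Evaluate at each i in [0,4]:
  i=0: ✗ (fails at j=0)
  i=1: ✗ (fails at j=1)
  i=2: ✓ (all of [2,3])
  i=3: ✓ (all of [3,4])
  i=4: ✗ (fails at j=5)

2, 3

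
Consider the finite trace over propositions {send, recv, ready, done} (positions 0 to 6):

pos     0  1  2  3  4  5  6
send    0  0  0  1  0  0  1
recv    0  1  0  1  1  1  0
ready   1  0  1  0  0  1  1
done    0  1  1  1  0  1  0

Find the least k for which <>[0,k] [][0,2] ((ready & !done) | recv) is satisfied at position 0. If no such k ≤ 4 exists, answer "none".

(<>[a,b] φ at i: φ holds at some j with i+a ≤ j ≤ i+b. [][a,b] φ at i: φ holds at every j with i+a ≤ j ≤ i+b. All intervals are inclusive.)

Scan j = 0,1,… for [][0,2] ((ready & !done) | recv):
  j=0: fails
  j=1: fails
  j=2: fails
  j=3: holds
First hit at j=3, so smallest k = 3-0 = 3.

3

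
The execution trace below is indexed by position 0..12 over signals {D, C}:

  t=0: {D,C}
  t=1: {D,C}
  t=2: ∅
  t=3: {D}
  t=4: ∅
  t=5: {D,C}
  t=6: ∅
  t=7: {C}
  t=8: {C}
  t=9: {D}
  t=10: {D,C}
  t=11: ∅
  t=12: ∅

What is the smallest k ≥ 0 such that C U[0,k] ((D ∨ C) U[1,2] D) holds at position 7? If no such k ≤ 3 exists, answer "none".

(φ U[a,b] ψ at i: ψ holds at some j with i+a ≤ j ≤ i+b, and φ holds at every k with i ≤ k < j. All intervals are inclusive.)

0

Need earliest j ≥ 7 with ((D ∨ C) U[1,2] D), and C at every k in [7,j-1].
  j=7: rhs holds (empty prefix). k = 0.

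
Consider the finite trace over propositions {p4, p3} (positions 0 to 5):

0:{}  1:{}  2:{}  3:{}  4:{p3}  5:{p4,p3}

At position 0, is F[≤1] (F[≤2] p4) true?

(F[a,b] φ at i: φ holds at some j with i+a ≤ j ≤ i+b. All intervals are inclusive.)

Check F[≤2] p4 at each j in [0,1]:
  j=0: fails (none in [0,2])
  j=1: fails (none in [1,3])
No position in the window satisfies it → formula fails.

Does not hold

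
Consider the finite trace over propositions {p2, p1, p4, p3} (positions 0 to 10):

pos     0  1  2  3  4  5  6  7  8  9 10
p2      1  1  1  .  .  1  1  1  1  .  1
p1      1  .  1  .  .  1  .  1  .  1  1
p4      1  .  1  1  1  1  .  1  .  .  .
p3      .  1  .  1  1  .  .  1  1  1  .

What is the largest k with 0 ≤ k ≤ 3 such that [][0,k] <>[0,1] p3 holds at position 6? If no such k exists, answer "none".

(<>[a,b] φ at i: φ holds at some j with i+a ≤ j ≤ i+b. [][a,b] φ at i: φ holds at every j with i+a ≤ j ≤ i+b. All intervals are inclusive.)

<>[0,1] p3 must hold from j=6 onward; find where it first fails.
  j=6: holds
  j=7: holds
  j=8: holds
  j=9: holds
Holds through j=9; largest k = 3.

3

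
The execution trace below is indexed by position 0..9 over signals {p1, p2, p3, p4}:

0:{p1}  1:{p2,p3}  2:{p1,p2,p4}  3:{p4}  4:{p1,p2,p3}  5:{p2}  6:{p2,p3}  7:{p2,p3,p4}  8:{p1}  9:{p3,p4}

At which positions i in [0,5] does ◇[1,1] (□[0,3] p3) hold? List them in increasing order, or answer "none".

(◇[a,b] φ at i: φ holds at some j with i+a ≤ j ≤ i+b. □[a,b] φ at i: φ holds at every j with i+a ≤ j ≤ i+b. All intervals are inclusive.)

Evaluate at each i in [0,5]:
  i=0: ✗ (none in [1,1])
  i=1: ✗ (none in [2,2])
  i=2: ✗ (none in [3,3])
  i=3: ✗ (none in [4,4])
  i=4: ✗ (none in [5,5])
  i=5: ✗ (none in [6,6])

none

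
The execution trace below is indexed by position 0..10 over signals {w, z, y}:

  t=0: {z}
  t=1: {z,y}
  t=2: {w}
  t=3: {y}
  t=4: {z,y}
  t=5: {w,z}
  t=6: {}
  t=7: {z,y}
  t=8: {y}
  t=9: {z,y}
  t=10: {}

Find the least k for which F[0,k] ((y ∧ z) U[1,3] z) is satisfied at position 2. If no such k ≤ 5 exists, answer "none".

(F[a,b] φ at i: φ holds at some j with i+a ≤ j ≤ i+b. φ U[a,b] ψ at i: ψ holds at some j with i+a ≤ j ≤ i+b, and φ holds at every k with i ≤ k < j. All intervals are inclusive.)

Scan j = 2,3,… for ((y ∧ z) U[1,3] z):
  j=2: fails
  j=3: fails
  j=4: holds
First hit at j=4, so smallest k = 4-2 = 2.

2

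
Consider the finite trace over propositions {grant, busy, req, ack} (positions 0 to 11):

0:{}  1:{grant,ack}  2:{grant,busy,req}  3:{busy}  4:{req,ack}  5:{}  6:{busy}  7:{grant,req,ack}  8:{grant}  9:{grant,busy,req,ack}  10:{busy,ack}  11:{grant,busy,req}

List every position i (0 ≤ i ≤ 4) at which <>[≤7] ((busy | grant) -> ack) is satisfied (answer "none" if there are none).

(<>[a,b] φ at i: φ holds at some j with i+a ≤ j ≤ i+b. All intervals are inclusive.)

Evaluate at each i in [0,4]:
  i=0: ✓ (witness j=0)
  i=1: ✓ (witness j=1)
  i=2: ✓ (witness j=4)
  i=3: ✓ (witness j=4)
  i=4: ✓ (witness j=4)

0, 1, 2, 3, 4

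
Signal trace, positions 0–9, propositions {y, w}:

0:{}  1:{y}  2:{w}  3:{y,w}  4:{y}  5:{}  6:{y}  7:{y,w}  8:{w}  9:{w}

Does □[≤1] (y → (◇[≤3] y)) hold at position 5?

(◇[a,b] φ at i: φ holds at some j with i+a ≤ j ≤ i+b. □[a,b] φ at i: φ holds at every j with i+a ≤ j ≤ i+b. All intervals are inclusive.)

Yes

Check (y → (◇[≤3] y)) at every j in [5,6]:
  j=5: antecedent false → ✓
  j=6: antecedent true; consequent holds (witness at 6) → ✓
All positions satisfy it → formula holds.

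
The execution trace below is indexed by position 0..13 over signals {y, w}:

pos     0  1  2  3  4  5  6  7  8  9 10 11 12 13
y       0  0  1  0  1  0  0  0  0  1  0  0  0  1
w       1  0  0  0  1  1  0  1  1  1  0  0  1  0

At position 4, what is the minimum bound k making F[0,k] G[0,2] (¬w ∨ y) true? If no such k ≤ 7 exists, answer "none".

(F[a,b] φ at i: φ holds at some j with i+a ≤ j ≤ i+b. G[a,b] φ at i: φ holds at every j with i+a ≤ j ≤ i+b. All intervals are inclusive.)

5

Scan j = 4,5,… for G[0,2] (¬w ∨ y):
  j=4: fails
  j=5: fails
  j=6: fails
  j=7: fails
  j=8: fails
  j=9: holds
First hit at j=9, so smallest k = 9-4 = 5.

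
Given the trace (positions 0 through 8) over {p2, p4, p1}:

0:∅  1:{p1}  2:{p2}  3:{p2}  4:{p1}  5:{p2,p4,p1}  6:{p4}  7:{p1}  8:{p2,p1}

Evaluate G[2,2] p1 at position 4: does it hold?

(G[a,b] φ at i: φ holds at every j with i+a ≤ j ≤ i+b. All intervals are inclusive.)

Check p1 at every j in [6,6]:
  j=6: false
Fails at j=6 → formula fails.

False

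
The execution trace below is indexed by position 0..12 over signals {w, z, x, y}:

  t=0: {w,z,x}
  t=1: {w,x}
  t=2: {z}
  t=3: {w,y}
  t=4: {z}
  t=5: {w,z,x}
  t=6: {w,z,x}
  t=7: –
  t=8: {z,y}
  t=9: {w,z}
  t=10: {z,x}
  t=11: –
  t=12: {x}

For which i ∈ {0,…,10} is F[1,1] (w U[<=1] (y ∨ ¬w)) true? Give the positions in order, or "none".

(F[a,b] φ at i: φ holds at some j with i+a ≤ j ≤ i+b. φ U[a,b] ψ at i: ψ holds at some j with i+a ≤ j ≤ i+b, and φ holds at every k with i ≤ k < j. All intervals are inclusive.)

0, 1, 2, 3, 5, 6, 7, 8, 9, 10

Evaluate at each i in [0,10]:
  i=0: ✓ (witness j=1)
  i=1: ✓ (witness j=2)
  i=2: ✓ (witness j=3)
  i=3: ✓ (witness j=4)
  i=4: ✗ (none in [5,5])
  i=5: ✓ (witness j=6)
  i=6: ✓ (witness j=7)
  i=7: ✓ (witness j=8)
  i=8: ✓ (witness j=9)
  i=9: ✓ (witness j=10)
  i=10: ✓ (witness j=11)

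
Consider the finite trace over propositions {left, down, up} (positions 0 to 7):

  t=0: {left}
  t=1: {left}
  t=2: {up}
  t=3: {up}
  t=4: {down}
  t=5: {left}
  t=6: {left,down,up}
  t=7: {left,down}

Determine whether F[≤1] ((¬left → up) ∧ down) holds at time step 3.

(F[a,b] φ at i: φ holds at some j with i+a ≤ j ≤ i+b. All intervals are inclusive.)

Check ((¬left → up) ∧ down) at each j in [3,4]:
  j=3: false
  j=4: false
No position in the window satisfies it → formula fails.

Does not hold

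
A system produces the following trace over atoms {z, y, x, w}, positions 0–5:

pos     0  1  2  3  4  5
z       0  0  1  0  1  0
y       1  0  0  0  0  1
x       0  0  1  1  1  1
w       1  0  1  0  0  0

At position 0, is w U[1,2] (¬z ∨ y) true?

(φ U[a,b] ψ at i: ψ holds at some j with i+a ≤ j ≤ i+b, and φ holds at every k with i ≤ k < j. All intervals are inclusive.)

Need some j in [1,2] with (¬z ∨ y), and w at every k in [0,j-1].
  j=1: (¬z ∨ y) holds; w holds at every k in [0,0] → satisfied.

Holds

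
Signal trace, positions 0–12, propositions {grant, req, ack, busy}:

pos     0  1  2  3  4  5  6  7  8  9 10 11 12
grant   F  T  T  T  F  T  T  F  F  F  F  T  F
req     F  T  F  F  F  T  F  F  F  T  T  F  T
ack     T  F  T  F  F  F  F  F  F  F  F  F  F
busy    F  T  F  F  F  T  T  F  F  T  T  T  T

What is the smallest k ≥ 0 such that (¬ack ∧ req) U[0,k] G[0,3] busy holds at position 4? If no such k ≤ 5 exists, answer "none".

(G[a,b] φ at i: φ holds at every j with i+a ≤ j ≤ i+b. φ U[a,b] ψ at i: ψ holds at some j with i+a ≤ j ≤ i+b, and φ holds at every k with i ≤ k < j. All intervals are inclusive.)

none

Need earliest j ≥ 4 with G[0,3] busy, and (¬ack ∧ req) at every k in [4,j-1].
  j=4: rhs fails.
  j=5: rhs fails.
  j=6: rhs fails.
  j=7: rhs fails.
  j=8: rhs fails.
  j=9: rhs holds but lhs fails at k=4.
No witness within the range → none.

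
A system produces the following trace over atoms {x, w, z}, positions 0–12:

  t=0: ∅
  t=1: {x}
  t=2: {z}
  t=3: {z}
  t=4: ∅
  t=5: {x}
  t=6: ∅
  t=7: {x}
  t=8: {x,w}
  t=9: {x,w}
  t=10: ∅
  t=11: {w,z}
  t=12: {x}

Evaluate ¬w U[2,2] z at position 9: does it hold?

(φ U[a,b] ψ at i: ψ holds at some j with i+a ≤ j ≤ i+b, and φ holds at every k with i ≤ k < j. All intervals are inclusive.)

Need some j in [11,11] with z, and ¬w at every k in [9,j-1].
  j=11: z holds, but ¬w fails at k=9 → not this j.
No j in the window works → until fails.

False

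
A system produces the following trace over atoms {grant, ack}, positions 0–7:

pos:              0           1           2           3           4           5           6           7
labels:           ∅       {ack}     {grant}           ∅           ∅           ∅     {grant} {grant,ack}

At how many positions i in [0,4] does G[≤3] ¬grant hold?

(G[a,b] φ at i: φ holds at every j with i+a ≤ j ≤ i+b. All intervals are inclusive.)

0

Evaluate at each i in [0,4]:
  i=0: ✗ (fails at j=2)
  i=1: ✗ (fails at j=2)
  i=2: ✗ (fails at j=2)
  i=3: ✗ (fails at j=6)
  i=4: ✗ (fails at j=6)
Positions where it holds: {} → 0.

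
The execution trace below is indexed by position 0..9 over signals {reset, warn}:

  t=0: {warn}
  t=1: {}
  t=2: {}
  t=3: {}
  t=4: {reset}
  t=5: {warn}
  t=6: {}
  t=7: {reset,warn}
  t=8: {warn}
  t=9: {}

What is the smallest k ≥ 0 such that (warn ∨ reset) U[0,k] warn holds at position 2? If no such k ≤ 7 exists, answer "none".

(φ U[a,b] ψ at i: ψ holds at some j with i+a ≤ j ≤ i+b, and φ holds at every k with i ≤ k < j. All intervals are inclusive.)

Need earliest j ≥ 2 with warn, and (warn ∨ reset) at every k in [2,j-1].
  j=2: rhs fails.
  j=3: rhs fails.
  j=4: rhs fails.
  j=5: rhs holds but lhs fails at k=2.
  j=6: rhs fails.
  j=7: rhs holds but lhs fails at k=2.
  j=8: rhs holds but lhs fails at k=2.
  j=9: rhs fails.
No witness within the range → none.

none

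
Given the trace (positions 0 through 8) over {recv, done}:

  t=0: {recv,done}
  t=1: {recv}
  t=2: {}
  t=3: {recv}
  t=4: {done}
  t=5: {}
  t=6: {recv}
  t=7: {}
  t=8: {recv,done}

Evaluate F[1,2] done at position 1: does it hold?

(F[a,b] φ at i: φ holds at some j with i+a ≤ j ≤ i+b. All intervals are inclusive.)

Check done at each j in [2,3]:
  j=2: false
  j=3: false
No position in the window satisfies it → formula fails.

No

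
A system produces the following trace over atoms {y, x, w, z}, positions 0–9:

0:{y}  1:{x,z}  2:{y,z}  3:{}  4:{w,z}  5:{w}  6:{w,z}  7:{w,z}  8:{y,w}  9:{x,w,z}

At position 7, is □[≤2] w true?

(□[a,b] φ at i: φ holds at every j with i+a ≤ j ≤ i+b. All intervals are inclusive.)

Check w at every j in [7,9]:
  j=7: true
  j=8: true
  j=9: true
All positions satisfy it → formula holds.

Yes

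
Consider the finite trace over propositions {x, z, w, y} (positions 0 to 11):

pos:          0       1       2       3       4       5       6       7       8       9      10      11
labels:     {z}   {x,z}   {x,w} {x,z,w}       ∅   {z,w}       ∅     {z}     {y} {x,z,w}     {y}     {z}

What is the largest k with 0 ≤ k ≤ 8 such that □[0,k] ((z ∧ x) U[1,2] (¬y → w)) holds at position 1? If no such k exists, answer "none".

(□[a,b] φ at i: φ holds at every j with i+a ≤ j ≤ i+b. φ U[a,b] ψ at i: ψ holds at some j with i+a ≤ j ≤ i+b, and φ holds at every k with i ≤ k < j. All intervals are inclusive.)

0

((z ∧ x) U[1,2] (¬y → w)) must hold from j=1 onward; find where it first fails.
  j=1: holds
  j=2: fails
Holds on [1,1], so largest k = 0.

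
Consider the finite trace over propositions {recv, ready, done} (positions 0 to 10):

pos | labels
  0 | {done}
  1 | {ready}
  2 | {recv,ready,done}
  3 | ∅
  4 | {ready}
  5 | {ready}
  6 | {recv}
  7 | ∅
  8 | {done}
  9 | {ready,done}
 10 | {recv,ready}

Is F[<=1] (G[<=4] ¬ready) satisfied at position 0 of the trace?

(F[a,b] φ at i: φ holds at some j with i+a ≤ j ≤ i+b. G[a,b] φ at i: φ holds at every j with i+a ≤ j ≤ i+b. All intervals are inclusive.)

Check G[<=4] ¬ready at each j in [0,1]:
  j=0: fails at 1
  j=1: fails at 1
No position in the window satisfies it → formula fails.

Does not hold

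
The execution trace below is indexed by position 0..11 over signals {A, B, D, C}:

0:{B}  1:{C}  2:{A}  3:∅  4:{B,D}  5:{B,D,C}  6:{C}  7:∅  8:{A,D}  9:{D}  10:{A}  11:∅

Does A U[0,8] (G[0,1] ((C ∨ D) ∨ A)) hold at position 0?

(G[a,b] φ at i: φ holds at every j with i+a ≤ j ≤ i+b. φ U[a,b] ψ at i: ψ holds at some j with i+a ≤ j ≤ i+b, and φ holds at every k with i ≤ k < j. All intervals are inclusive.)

Need some j in [0,8] with G[0,1] ((C ∨ D) ∨ A), and A at every k in [0,j-1].
  j=0: G[0,1] ((C ∨ D) ∨ A) — fails at 0.
  j=1: G[0,1] ((C ∨ D) ∨ A) holds, but A fails at k=0 → not this j.
  j=2: G[0,1] ((C ∨ D) ∨ A) — fails at 3.
  j=3: G[0,1] ((C ∨ D) ∨ A) — fails at 3.
  j=4: G[0,1] ((C ∨ D) ∨ A) holds, but A fails at k=0 → not this j.
  j=5: G[0,1] ((C ∨ D) ∨ A) holds, but A fails at k=0 → not this j.
  j=6: G[0,1] ((C ∨ D) ∨ A) — fails at 7.
  j=7: G[0,1] ((C ∨ D) ∨ A) — fails at 7.
  j=8: G[0,1] ((C ∨ D) ∨ A) holds, but A fails at k=0 → not this j.
No j in the window works → until fails.

Does not hold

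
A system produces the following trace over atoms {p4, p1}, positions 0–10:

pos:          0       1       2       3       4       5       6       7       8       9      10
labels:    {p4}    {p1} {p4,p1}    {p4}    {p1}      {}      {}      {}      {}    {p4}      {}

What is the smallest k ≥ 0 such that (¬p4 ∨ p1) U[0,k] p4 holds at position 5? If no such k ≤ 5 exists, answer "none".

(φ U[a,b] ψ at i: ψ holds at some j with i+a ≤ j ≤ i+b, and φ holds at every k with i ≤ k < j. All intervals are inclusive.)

4

Need earliest j ≥ 5 with p4, and (¬p4 ∨ p1) at every k in [5,j-1].
  j=5: rhs fails.
  j=6: rhs fails.
  j=7: rhs fails.
  j=8: rhs fails.
  j=9: rhs holds; lhs holds on [5,8]. k = 4.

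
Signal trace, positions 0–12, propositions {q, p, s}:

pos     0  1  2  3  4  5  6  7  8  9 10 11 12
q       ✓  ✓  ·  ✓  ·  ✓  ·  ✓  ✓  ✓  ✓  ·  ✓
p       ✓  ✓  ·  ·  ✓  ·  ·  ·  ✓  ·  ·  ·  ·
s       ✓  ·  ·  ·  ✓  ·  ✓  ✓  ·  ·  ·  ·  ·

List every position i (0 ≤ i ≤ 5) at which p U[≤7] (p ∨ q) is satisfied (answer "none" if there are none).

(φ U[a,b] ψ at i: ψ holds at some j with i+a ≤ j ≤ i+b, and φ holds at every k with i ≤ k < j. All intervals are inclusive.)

0, 1, 3, 4, 5

Evaluate at each i in [0,5]:
  i=0: ✓ (rhs at j=0)
  i=1: ✓ (rhs at j=1)
  i=2: ✗ (lhs fails at k=2 before rhs at j=3)
  i=3: ✓ (rhs at j=3)
  i=4: ✓ (rhs at j=4)
  i=5: ✓ (rhs at j=5)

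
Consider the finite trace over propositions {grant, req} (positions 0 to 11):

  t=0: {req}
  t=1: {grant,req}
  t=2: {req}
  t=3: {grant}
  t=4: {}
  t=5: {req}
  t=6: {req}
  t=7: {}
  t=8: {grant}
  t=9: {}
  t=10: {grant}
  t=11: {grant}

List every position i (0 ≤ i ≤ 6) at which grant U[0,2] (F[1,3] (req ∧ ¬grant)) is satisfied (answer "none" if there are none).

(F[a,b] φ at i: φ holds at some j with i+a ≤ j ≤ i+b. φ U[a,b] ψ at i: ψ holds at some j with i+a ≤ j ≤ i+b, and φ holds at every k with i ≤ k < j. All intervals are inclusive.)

Evaluate at each i in [0,6]:
  i=0: ✓ (rhs at j=0)
  i=1: ✓ (rhs at j=1)
  i=2: ✓ (rhs at j=2)
  i=3: ✓ (rhs at j=3)
  i=4: ✓ (rhs at j=4)
  i=5: ✓ (rhs at j=5)
  i=6: ✗ (no rhs in [6,8])

0, 1, 2, 3, 4, 5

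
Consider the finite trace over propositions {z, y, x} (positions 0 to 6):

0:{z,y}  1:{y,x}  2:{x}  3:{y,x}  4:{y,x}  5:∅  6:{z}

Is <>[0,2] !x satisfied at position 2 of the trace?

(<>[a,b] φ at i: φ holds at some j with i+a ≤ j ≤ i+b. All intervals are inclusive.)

Check !x at each j in [2,4]:
  j=2: false
  j=3: false
  j=4: false
No position in the window satisfies it → formula fails.

False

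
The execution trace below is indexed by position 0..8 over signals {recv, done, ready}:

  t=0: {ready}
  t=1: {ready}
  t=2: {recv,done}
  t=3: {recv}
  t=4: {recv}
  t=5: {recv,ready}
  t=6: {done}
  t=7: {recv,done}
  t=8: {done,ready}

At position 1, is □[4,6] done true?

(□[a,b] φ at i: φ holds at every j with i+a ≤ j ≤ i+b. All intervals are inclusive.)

Check done at every j in [5,7]:
  j=5: false
  j=6: true
  j=7: true
Fails at j=5 → formula fails.

False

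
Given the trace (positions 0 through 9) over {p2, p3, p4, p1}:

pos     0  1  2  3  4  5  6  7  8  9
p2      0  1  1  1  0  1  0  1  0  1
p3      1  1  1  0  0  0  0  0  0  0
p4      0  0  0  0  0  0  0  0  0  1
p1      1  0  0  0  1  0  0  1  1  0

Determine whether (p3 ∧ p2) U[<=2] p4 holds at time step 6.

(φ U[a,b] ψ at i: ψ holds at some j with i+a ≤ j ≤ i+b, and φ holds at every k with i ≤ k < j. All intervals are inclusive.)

False

Need some j in [6,8] with p4, and (p3 ∧ p2) at every k in [6,j-1].
  j=6: p4 false.
  j=7: p4 false.
  j=8: p4 false.
No j in the window works → until fails.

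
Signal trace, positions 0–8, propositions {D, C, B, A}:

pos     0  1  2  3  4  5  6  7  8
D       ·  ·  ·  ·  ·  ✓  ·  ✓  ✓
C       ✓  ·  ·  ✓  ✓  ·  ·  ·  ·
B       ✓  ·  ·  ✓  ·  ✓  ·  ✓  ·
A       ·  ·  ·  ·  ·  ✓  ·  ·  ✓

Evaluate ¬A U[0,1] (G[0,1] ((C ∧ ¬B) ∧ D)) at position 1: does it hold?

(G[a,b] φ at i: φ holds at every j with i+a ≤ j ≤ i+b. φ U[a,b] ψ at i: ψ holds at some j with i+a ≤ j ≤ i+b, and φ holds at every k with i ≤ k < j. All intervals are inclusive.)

False

Need some j in [1,2] with G[0,1] ((C ∧ ¬B) ∧ D), and ¬A at every k in [1,j-1].
  j=1: G[0,1] ((C ∧ ¬B) ∧ D) — fails at 1.
  j=2: G[0,1] ((C ∧ ¬B) ∧ D) — fails at 2.
No j in the window works → until fails.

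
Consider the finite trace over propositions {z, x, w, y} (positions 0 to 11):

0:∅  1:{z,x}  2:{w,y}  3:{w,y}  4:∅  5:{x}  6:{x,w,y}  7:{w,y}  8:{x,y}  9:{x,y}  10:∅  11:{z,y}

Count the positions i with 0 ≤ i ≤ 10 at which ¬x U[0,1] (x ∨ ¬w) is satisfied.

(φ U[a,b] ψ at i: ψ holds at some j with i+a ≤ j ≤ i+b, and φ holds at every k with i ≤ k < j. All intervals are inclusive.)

10

Evaluate at each i in [0,10]:
  i=0: ✓ (rhs at j=0)
  i=1: ✓ (rhs at j=1)
  i=2: ✗ (no rhs in [2,3])
  i=3: ✓ (rhs at j=4; lhs holds on [3,3])
  i=4: ✓ (rhs at j=4)
  i=5: ✓ (rhs at j=5)
  i=6: ✓ (rhs at j=6)
  i=7: ✓ (rhs at j=8; lhs holds on [7,7])
  i=8: ✓ (rhs at j=8)
  i=9: ✓ (rhs at j=9)
  i=10: ✓ (rhs at j=10)
Positions where it holds: {0, 1, 3, 4, 5, 6, 7, 8, 9, 10} → 10.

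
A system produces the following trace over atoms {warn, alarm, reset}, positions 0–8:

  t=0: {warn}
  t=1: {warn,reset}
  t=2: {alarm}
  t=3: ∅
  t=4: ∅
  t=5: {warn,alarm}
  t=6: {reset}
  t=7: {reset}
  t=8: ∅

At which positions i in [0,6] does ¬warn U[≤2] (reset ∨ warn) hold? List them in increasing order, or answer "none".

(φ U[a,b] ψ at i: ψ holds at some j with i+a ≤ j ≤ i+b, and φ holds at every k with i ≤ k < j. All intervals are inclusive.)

0, 1, 3, 4, 5, 6

Evaluate at each i in [0,6]:
  i=0: ✓ (rhs at j=0)
  i=1: ✓ (rhs at j=1)
  i=2: ✗ (no rhs in [2,4])
  i=3: ✓ (rhs at j=5; lhs holds on [3,4])
  i=4: ✓ (rhs at j=5; lhs holds on [4,4])
  i=5: ✓ (rhs at j=5)
  i=6: ✓ (rhs at j=6)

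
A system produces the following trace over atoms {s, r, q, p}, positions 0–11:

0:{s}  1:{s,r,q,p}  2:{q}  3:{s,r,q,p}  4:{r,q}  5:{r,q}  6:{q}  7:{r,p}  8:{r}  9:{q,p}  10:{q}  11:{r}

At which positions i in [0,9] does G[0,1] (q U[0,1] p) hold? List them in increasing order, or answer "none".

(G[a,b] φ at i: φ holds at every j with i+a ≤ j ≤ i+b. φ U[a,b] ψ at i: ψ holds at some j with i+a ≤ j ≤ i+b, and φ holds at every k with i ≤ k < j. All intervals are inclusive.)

1, 2, 6

Evaluate at each i in [0,9]:
  i=0: ✗ (fails at j=0)
  i=1: ✓ (all of [1,2])
  i=2: ✓ (all of [2,3])
  i=3: ✗ (fails at j=4)
  i=4: ✗ (fails at j=4)
  i=5: ✗ (fails at j=5)
  i=6: ✓ (all of [6,7])
  i=7: ✗ (fails at j=8)
  i=8: ✗ (fails at j=8)
  i=9: ✗ (fails at j=10)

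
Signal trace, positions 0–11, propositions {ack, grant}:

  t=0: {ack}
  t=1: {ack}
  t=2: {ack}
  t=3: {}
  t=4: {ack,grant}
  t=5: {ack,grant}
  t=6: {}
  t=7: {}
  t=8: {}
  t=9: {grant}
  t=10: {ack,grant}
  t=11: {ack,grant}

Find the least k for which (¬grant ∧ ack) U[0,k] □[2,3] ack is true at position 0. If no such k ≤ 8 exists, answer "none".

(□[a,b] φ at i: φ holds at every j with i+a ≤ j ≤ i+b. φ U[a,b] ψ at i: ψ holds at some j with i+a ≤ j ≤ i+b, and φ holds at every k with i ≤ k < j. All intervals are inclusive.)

Need earliest j ≥ 0 with □[2,3] ack, and (¬grant ∧ ack) at every k in [0,j-1].
  j=0: rhs fails.
  j=1: rhs fails.
  j=2: rhs holds; lhs holds on [0,1]. k = 2.

2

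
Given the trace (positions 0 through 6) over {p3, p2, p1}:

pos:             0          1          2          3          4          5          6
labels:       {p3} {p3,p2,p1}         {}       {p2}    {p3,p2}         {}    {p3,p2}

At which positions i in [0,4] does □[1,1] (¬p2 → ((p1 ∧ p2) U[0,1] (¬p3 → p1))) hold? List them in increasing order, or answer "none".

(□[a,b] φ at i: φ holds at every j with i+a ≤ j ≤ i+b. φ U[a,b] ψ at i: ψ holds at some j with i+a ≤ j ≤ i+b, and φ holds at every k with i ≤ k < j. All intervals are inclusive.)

0, 2, 3

Evaluate at each i in [0,4]:
  i=0: ✓ (all of [1,1])
  i=1: ✗ (fails at j=2)
  i=2: ✓ (all of [3,3])
  i=3: ✓ (all of [4,4])
  i=4: ✗ (fails at j=5)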